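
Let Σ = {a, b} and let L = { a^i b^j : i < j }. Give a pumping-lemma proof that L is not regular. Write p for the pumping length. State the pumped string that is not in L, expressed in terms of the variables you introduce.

Assume L is regular. Let p be the pumping length given by the pumping lemma.
Choose w = a^p b^{p+1} ∈ L, with |w| = 2p+1 ≥ p.
By the pumping lemma, w = xyz with |xy| ≤ p and |y| ≥ 1.
Because |xy| ≤ p and w begins with p copies of a, we have y = a^k with 1 ≤ k ≤ p.
Consider xy^2z = a^{p+k} b^{p+1}. Since k ≥ 1, the a-count p+k is at least p+1, so i < j fails; thus xy^2z ∉ L.
This is a contradiction; hence L is not regular.

a^{p+k} b^{p+1}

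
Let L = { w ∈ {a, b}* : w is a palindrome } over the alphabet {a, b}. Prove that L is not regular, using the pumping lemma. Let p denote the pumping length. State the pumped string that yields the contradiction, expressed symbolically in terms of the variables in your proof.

a^{p+k} b a^p

Toward a contradiction, assume L is regular with pumping length p.
Take w = a^p b a^p, a palindrome of length 2p+1 ≥ p.
Write w = xyz as guaranteed by the lemma, with |xy| ≤ p and |y| ≥ 1.
Since the first p symbols of w are all a's and |xy| ≤ p, y lies entirely in the leading a-block: y = a^k for some k with 1 ≤ k ≤ p.
Pump with i = 2: xy^2z = a^{p+k} b a^p. Its reverse is a^p b a^{p+k}, which differs from xy^2z since k ≥ 1. So xy^2z is not a palindrome and xy^2z ∉ L.
This contradicts the pumping lemma, so L is not regular.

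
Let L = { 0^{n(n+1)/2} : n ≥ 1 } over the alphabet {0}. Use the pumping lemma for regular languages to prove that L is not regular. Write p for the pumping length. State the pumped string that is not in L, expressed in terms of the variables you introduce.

Toward a contradiction, assume L is regular with pumping length p.
Take w = 0^{p(p+1)/2} ∈ L with |w| = p(p+1)/2 ≥ p.
Write w = xyz as guaranteed by the lemma, with |xy| ≤ p and |y| ≥ 1.
Then y = 0^k for some k with 1 ≤ k ≤ p.
Pump with i = 2: xy^2z = 0^{p(p+1)/2+k}. Since 1 ≤ k ≤ p, p(p+1)/2 < p(p+1)/2+k ≤ p(p+1)/2+p < (p+1)(p+2)/2, so p(p+1)/2+k is strictly between consecutive triangular numbers. So xy^2z ∉ L.
This contradicts the pumping lemma, so L is not regular.

0^{p(p+1)/2+k}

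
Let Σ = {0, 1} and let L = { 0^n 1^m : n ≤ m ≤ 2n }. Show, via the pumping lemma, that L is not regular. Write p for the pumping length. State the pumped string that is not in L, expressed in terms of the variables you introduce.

0^{p+k} 1^p

Suppose for contradiction that L is regular, and let p be the pumping length.
Take w = 0^p 1^p ∈ L (since p ≤ p ≤ 2p), with |w| = 2p ≥ p.
By the pumping lemma, w = xyz with |xy| ≤ p and y is nonempty.
The first p characters of w are 0's, so xy (and hence y) consists only of 0's. Write y = 0^k, 1 ≤ k ≤ p.
Pump with i = 2: xy^2z = 0^{p+k} 1^p. Now n = p+k > p = m, so the condition n ≤ m fails. Thus xy^2z ∉ L.
This contradicts the pumping lemma, so L is not regular.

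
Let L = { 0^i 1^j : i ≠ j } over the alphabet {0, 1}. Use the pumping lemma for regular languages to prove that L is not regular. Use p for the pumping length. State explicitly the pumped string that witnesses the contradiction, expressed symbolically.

0^{p+p!} 1^{p+p!}

Suppose for contradiction that L is regular, and let p be the pumping length.
Choose w = 0^p 1^{p+p!}. Since p ≠ p+p!, w ∈ L; and |w| ≥ p.
By the pumping lemma, w = xyz with |xy| ≤ p and y is nonempty.
Since the first p symbols of w are all 0's and |xy| ≤ p, y lies entirely in the leading 0-block: y = 0^k for some k with 1 ≤ k ≤ p.
Since 1 ≤ k ≤ p, k divides p!; set t = 1 + p!/k. Then xy^t z has p + (p!/k)·k = p + p! copies of 0. Now the 0-count equals the 1-count, so i ≠ j fails. So xy^t z = 0^{p+p!} 1^{p+p!} ∉ L.
This contradicts the pumping lemma, so L is not regular.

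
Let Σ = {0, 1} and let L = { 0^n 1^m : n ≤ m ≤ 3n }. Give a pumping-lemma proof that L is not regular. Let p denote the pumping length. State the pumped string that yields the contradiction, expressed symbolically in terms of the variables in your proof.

0^{p+k} 1^p

Assume L is regular. Let p be the pumping length given by the pumping lemma.
Take w = 0^p 1^p ∈ L (since p ≤ p ≤ 3p), with |w| = 2p ≥ p.
Write w = xyz as guaranteed by the lemma, with |xy| ≤ p and y is nonempty.
The first p characters of w are 0's, so xy (and hence y) consists only of 0's. Write y = 0^k, 1 ≤ k ≤ p.
Pump with i = 2: xy^2z = 0^{p+k} 1^p. Now n = p+k > p = m, so the condition n ≤ m fails. Thus xy^2z ∉ L.
Contradiction. Therefore L is not regular.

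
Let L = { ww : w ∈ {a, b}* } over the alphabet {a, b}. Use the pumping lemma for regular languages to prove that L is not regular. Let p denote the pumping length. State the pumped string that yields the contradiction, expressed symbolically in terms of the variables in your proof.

a^{p+k} b^p a^p b^p

Assume L is regular; let p be its pumping constant.
Take w = a^p b^p a^p b^p = uu where u = a^pb^p; then w ∈ L and |w| = 4p ≥ p.
Write w = xyz as guaranteed by the lemma, with |xy| ≤ p and y is nonempty.
The first p characters of w are a's, so xy (and hence y) consists only of a's. Write y = a^k, 1 ≤ k ≤ p.
Pump with i = 2: xy^2z = a^{p+k} b^p a^p b^p, of length 4p+k. Suppose this equals vv. The string starts with a and ends with b, so v does too; thus the boundary between the two copies of v is a b→a transition. There is exactly one such transition, at position 2p+k, so |v| = 2p+k and |vv| = 4p+2k ≠ 4p+k since k ≥ 1. So xy^2z ∉ L.
This contradicts the pumping lemma, so L is not regular.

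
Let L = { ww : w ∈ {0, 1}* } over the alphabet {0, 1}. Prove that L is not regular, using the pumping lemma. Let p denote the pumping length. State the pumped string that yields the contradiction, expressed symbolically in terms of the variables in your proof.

0^{p+k} 1^p 0^p 1^p

Toward a contradiction, assume L is regular with pumping length p.
Take w = 0^p 1^p 0^p 1^p = uu where u = 0^p1^p; then w ∈ L and |w| = 4p ≥ p.
Write w = xyz as guaranteed by the lemma, with |xy| ≤ p and |y| ≥ 1.
Since the first p symbols of w are all 0's and |xy| ≤ p, y lies entirely in the leading 0-block: y = 0^k for some k with 1 ≤ k ≤ p.
Pump with i = 2: xy^2z = 0^{p+k} 1^p 0^p 1^p, of length 4p+k. Suppose this equals vv. The string starts with 0 and ends with 1, so v does too; thus the boundary between the two copies of v is a 1→0 transition. There is exactly one such transition, at position 2p+k, so |v| = 2p+k and |vv| = 4p+2k ≠ 4p+k since k ≥ 1. So xy^2z ∉ L.
Contradiction. Therefore L is not regular.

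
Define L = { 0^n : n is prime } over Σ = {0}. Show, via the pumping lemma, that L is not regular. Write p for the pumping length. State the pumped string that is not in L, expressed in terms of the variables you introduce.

0^{q(1+k)}

Assume L is regular; let p be its pumping constant.
Let q be a prime with q ≥ p+2 (infinitely many primes exist), and take w = 0^q ∈ L with |w| = q ≥ p.
The pumping lemma gives a decomposition w = xyz where |xy| ≤ p and |y| ≥ 1.
Then y = 0^k for some k with 1 ≤ k ≤ p.
Since 1 ≤ k ≤ p, |xz| = q-k. Pump with i = q+1: |xy^{q+1}z| = (q-k)+(q+1)k = q+qk = q(1+k), which is composite (both factors ≥ 2). So xy^{q+1}z = 0^{q(1+k)} ∉ L.
This is a contradiction; hence L is not regular.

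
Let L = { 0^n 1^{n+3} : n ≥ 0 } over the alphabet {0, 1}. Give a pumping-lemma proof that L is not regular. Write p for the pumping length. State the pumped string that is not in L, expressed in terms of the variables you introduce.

Toward a contradiction, assume L is regular with pumping length p.
Choose w = 0^p 1^{p+3}, which is in L with |w| = 2p+3 ≥ p.
The pumping lemma gives a decomposition w = xyz where |xy| ≤ p and y is nonempty.
The first p characters of w are 0's, so xy (and hence y) consists only of 0's. Write y = 0^k, 1 ≤ k ≤ p.
Pump with i = 2: xy^2z = 0^{p+k} 1^{p+3}. For this to lie in L we would need p+3 = (p+k)+3, which forces k = 0. But k ≥ 1, so xy^2z ∉ L.
This contradicts the pumping lemma, so L is not regular.

0^{p+k} 1^{p+3}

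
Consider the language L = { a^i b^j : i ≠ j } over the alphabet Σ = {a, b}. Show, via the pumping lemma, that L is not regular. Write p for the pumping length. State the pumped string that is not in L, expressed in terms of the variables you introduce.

Assume L is regular; let p be its pumping constant.
Choose w = a^p b^{p+p!}. Since p ≠ p+p!, w ∈ L; and |w| ≥ p.
The pumping lemma gives a decomposition w = xyz where |xy| ≤ p and |y| ≥ 1.
The first p characters of w are a's, so xy (and hence y) consists only of a's. Write y = a^k, 1 ≤ k ≤ p.
Since 1 ≤ k ≤ p, k divides p!; set t = 1 + p!/k. Then xy^t z has p + (p!/k)·k = p + p! copies of a. Now the a-count equals the b-count, so i ≠ j fails. So xy^t z = a^{p+p!} b^{p+p!} ∉ L.
This is a contradiction; hence L is not regular.

a^{p+p!} b^{p+p!}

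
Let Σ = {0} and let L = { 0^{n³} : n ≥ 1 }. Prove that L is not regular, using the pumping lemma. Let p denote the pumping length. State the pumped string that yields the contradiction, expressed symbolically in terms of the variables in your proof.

0^{p³+k}

Assume L is regular; let p be its pumping constant.
Take w = 0^{p³} ∈ L with |w| = p³ ≥ p.
Write w = xyz as guaranteed by the lemma, with |xy| ≤ p and y is nonempty.
Then y = 0^k for some k with 1 ≤ k ≤ p.
Pump with i = 2: xy^2z = 0^{p³+k}. Since 1 ≤ k ≤ p, p³ < p³+k ≤ p³+p < p³+3p²+3p+1 = (p+1)³, so p³+k is not a perfect cube. So xy^2z ∉ L.
This contradicts the pumping lemma, so L is not regular.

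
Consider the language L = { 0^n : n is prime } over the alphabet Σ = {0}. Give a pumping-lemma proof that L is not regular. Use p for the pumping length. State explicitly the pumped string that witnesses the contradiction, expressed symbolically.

Suppose for contradiction that L is regular, and let p be the pumping length.
Let q be a prime with q ≥ p+2 (infinitely many primes exist), and take w = 0^q ∈ L with |w| = q ≥ p.
Write w = xyz as guaranteed by the lemma, with |xy| ≤ p and y is nonempty.
Then y = 0^k for some k with 1 ≤ k ≤ p.
Since 1 ≤ k ≤ p, |xz| = q-k. Pump with i = q+1: |xy^{q+1}z| = (q-k)+(q+1)k = q+qk = q(1+k), which is composite (both factors ≥ 2). So xy^{q+1}z = 0^{q(1+k)} ∉ L.
This is a contradiction; hence L is not regular.

0^{q(1+k)}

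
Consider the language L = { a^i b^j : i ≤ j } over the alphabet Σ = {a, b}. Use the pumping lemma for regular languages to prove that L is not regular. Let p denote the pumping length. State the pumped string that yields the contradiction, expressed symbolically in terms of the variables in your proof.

Toward a contradiction, assume L is regular with pumping length p.
Choose w = a^p b^p ∈ L, with |w| = 2p ≥ p.
The pumping lemma gives a decomposition w = xyz where |xy| ≤ p and y is nonempty.
Since the first p symbols of w are all a's and |xy| ≤ p, y lies entirely in the leading a-block: y = a^k for some k with 1 ≤ k ≤ p.
Consider xy^2z = a^{p+k} b^p. Since k ≥ 1, the a-count p+k exceeds the b-count p, so i ≤ j fails; thus xy^2z ∉ L.
This contradicts the pumping lemma, so L is not regular.

a^{p+k} b^p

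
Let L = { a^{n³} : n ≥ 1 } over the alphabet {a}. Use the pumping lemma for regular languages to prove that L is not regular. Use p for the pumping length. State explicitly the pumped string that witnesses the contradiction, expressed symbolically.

a^{p³+k}

Toward a contradiction, assume L is regular with pumping length p.
Take w = a^{p³} ∈ L with |w| = p³ ≥ p.
By the pumping lemma, w = xyz with |xy| ≤ p and |y| ≥ 1.
Then y = a^k for some k with 1 ≤ k ≤ p.
Pump with i = 2: xy^2z = a^{p³+k}. Since 1 ≤ k ≤ p, p³ < p³+k ≤ p³+p < p³+3p²+3p+1 = (p+1)³, so p³+k is not a perfect cube. So xy^2z ∉ L.
This is a contradiction; hence L is not regular.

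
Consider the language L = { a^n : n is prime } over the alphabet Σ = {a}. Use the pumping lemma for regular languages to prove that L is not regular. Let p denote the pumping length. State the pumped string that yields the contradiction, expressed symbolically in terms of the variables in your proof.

a^{q(1+k)}

Assume L is regular. Let p be the pumping length given by the pumping lemma.
Let q be a prime with q ≥ p+2 (infinitely many primes exist), and take w = a^q ∈ L with |w| = q ≥ p.
By the pumping lemma, w = xyz with |xy| ≤ p and |y| ≥ 1.
Then y = a^k for some k with 1 ≤ k ≤ p.
Since 1 ≤ k ≤ p, |xz| = q-k. Pump with i = q+1: |xy^{q+1}z| = (q-k)+(q+1)k = q+qk = q(1+k), which is composite (both factors ≥ 2). So xy^{q+1}z = a^{q(1+k)} ∉ L.
This contradicts the pumping lemma, so L is not regular.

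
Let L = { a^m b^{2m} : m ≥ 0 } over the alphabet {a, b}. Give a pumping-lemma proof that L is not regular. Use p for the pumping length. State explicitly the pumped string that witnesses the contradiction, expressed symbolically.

Toward a contradiction, assume L is regular with pumping length p.
Let w = a^p b^{2p} ∈ L; note |w| = 3p ≥ p.
By the pumping lemma, w = xyz with |xy| ≤ p and y is nonempty.
The first p characters of w are a's, so xy (and hence y) consists only of a's. Write y = a^k, 1 ≤ k ≤ p.
Pump with i = 2: xy^2z = a^{p+k} b^{2p}. For this to lie in L we would need 2p = 2(p+k), which forces k = 0. But k ≥ 1, so xy^2z ∉ L.
This contradicts the pumping lemma, so L is not regular.

a^{p+k} b^{2p}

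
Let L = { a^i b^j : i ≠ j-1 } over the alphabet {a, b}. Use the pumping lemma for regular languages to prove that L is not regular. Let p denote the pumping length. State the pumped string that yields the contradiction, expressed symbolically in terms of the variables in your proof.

Suppose for contradiction that L is regular, and let p be the pumping length.
Choose w = a^p b^{p+p!+1}. Since p ≠ (p+p!+1)-1 = p+p!, w ∈ L; and |w| ≥ p.
By the pumping lemma, w = xyz with |xy| ≤ p and y is nonempty.
The first p characters of w are a's, so xy (and hence y) consists only of a's. Write y = a^k, 1 ≤ k ≤ p.
Since 1 ≤ k ≤ p, k divides p!; set t = 1 + p!/k. Then xy^t z has p + (p!/k)·k = p + p! copies of a. Now the a-count is p+p! and (b-count)-1 = (p+p!+1)-1 = p+p!, so i ≠ j-1 fails. So xy^t z = a^{p+p!} b^{p+p!+1} ∉ L.
This contradicts the pumping lemma, so L is not regular.

a^{p+p!} b^{p+p!+1}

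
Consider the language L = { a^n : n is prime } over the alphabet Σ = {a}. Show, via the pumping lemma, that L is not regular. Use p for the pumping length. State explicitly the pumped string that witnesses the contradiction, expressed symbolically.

a^{q(1+k)}

Toward a contradiction, assume L is regular with pumping length p.
Let q be a prime with q ≥ p+2 (infinitely many primes exist), and take w = a^q ∈ L with |w| = q ≥ p.
The pumping lemma gives a decomposition w = xyz where |xy| ≤ p and y is nonempty.
Then y = a^k for some k with 1 ≤ k ≤ p.
Since 1 ≤ k ≤ p, |xz| = q-k. Pump with i = q+1: |xy^{q+1}z| = (q-k)+(q+1)k = q+qk = q(1+k), which is composite (both factors ≥ 2). So xy^{q+1}z = a^{q(1+k)} ∉ L.
This is a contradiction; hence L is not regular.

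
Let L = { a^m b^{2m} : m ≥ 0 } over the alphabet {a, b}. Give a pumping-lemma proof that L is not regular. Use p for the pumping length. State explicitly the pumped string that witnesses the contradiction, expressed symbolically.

a^{p+k} b^{2p}

Assume L is regular. Let p be the pumping length given by the pumping lemma.
Choose w = a^p b^{2p}, which is in L with |w| = 3p ≥ p.
By the pumping lemma, w = xyz with |xy| ≤ p and |y| ≥ 1.
Since the first p symbols of w are all a's and |xy| ≤ p, y lies entirely in the leading a-block: y = a^k for some k with 1 ≤ k ≤ p.
Pump with i = 2: xy^2z = a^{p+k} b^{2p}. For this to lie in L we would need 2p = 2(p+k), which forces k = 0. But k ≥ 1, so xy^2z ∉ L.
This is a contradiction; hence L is not regular.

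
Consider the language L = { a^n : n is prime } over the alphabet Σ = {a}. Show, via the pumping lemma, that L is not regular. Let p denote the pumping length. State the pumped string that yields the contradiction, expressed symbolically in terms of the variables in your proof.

Suppose for contradiction that L is regular, and let p be the pumping length.
Let q be a prime with q ≥ p+2 (infinitely many primes exist), and take w = a^q ∈ L with |w| = q ≥ p.
Write w = xyz as guaranteed by the lemma, with |xy| ≤ p and y is nonempty.
Then y = a^k for some k with 1 ≤ k ≤ p.
Since 1 ≤ k ≤ p, |xz| = q-k. Pump with i = q+1: |xy^{q+1}z| = (q-k)+(q+1)k = q+qk = q(1+k), which is composite (both factors ≥ 2). So xy^{q+1}z = a^{q(1+k)} ∉ L.
This contradicts the pumping lemma, so L is not regular.

a^{q(1+k)}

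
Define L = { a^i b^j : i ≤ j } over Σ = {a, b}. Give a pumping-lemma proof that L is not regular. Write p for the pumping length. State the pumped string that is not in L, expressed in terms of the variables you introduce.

Assume L is regular; let p be its pumping constant.
Choose w = a^p b^p ∈ L, with |w| = 2p ≥ p.
Write w = xyz as guaranteed by the lemma, with |xy| ≤ p and y is nonempty.
Since the first p symbols of w are all a's and |xy| ≤ p, y lies entirely in the leading a-block: y = a^k for some k with 1 ≤ k ≤ p.
Consider xy^2z = a^{p+k} b^p. Since k ≥ 1, the a-count p+k exceeds the b-count p, so i ≤ j fails; thus xy^2z ∉ L.
This is a contradiction; hence L is not regular.

a^{p+k} b^p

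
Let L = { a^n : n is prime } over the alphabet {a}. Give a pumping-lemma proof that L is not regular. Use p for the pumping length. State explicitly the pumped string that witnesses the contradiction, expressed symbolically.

a^{q(1+k)}

Toward a contradiction, assume L is regular with pumping length p.
Let q be a prime with q ≥ p+2 (infinitely many primes exist), and take w = a^q ∈ L with |w| = q ≥ p.
Write w = xyz as guaranteed by the lemma, with |xy| ≤ p and |y| > 0.
Then y = a^k for some k with 1 ≤ k ≤ p.
Since 1 ≤ k ≤ p, |xz| = q-k. Pump with i = q+1: |xy^{q+1}z| = (q-k)+(q+1)k = q+qk = q(1+k), which is composite (both factors ≥ 2). So xy^{q+1}z = a^{q(1+k)} ∉ L.
Contradiction. Therefore L is not regular.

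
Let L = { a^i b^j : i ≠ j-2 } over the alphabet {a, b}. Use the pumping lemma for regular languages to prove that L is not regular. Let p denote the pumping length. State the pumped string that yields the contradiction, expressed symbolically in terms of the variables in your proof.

Assume L is regular; let p be its pumping constant.
Choose w = a^p b^{p+p!+2}. Since p ≠ (p+p!+2)-2 = p+p!, w ∈ L; and |w| ≥ p.
By the pumping lemma, w = xyz with |xy| ≤ p and |y| ≥ 1.
The first p characters of w are a's, so xy (and hence y) consists only of a's. Write y = a^k, 1 ≤ k ≤ p.
Since 1 ≤ k ≤ p, k divides p!; set t = 1 + p!/k. Then xy^t z has p + (p!/k)·k = p + p! copies of a. Now the a-count is p+p! and (b-count)-2 = (p+p!+2)-2 = p+p!, so i ≠ j-2 fails. So xy^t z = a^{p+p!} b^{p+p!+2} ∉ L.
This contradicts the pumping lemma, so L is not regular.

a^{p+p!} b^{p+p!+2}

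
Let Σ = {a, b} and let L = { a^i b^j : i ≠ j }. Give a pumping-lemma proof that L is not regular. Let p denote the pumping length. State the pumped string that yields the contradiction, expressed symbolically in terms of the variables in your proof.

Assume L is regular; let p be its pumping constant.
Choose w = a^p b^{p+p!}. Since p ≠ p+p!, w ∈ L; and |w| ≥ p.
By the pumping lemma, w = xyz with |xy| ≤ p and |y| ≥ 1.
Since the first p symbols of w are all a's and |xy| ≤ p, y lies entirely in the leading a-block: y = a^k for some k with 1 ≤ k ≤ p.
Since 1 ≤ k ≤ p, k divides p!; set t = 1 + p!/k. Then xy^t z has p + (p!/k)·k = p + p! copies of a. Now the a-count equals the b-count, so i ≠ j fails. So xy^t z = a^{p+p!} b^{p+p!} ∉ L.
This is a contradiction; hence L is not regular.

a^{p+p!} b^{p+p!}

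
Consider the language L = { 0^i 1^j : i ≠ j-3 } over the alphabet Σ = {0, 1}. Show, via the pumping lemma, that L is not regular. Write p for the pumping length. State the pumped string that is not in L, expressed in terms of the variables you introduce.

0^{p+p!} 1^{p+p!+3}

Toward a contradiction, assume L is regular with pumping length p.
Choose w = 0^p 1^{p+p!+3}. Since p ≠ (p+p!+3)-3 = p+p!, w ∈ L; and |w| ≥ p.
The pumping lemma gives a decomposition w = xyz where |xy| ≤ p and |y| > 0.
Since the first p symbols of w are all 0's and |xy| ≤ p, y lies entirely in the leading 0-block: y = 0^k for some k with 1 ≤ k ≤ p.
Since 1 ≤ k ≤ p, k divides p!; set t = 1 + p!/k. Then xy^t z has p + (p!/k)·k = p + p! copies of 0. Now the 0-count is p+p! and (1-count)-3 = (p+p!+3)-3 = p+p!, so i ≠ j-3 fails. So xy^t z = 0^{p+p!} 1^{p+p!+3} ∉ L.
Contradiction. Therefore L is not regular.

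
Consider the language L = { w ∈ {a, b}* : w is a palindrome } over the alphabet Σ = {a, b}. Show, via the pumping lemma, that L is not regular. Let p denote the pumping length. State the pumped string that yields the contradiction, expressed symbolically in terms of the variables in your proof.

Toward a contradiction, assume L is regular with pumping length p.
Take w = a^p b a^p, a palindrome of length 2p+1 ≥ p.
The pumping lemma gives a decomposition w = xyz where |xy| ≤ p and |y| ≥ 1.
Since the first p symbols of w are all a's and |xy| ≤ p, y lies entirely in the leading a-block: y = a^k for some k with 1 ≤ k ≤ p.
Pump with i = 2: xy^2z = a^{p+k} b a^p. Its reverse is a^p b a^{p+k}, which differs from xy^2z since k ≥ 1. So xy^2z is not a palindrome and xy^2z ∉ L.
Contradiction. Therefore L is not regular.

a^{p+k} b a^p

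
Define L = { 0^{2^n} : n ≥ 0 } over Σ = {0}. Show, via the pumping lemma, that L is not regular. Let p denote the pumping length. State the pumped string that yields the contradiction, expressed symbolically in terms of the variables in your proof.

0^{2^p+k}

Toward a contradiction, assume L is regular with pumping length p.
Take w = 0^{2^p} ∈ L with |w| = 2^p ≥ p.
The pumping lemma gives a decomposition w = xyz where |xy| ≤ p and y is nonempty.
Then y = 0^k for some k with 1 ≤ k ≤ p.
Pump with i = 2: xy^2z = 0^{2^p+k}. Since 1 ≤ k ≤ p < 2^p, we have 2^p < 2^p+k < 2^{p+1}, so 2^p+k is not a power of 2. So xy^2z ∉ L.
This is a contradiction; hence L is not regular.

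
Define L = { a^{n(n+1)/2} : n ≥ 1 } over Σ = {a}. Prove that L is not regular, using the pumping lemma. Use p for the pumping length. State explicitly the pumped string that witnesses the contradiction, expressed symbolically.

Assume L is regular. Let p be the pumping length given by the pumping lemma.
Take w = a^{p(p+1)/2} ∈ L with |w| = p(p+1)/2 ≥ p.
Write w = xyz as guaranteed by the lemma, with |xy| ≤ p and y is nonempty.
Then y = a^k for some k with 1 ≤ k ≤ p.
Pump with i = 2: xy^2z = a^{p(p+1)/2+k}. Since 1 ≤ k ≤ p, p(p+1)/2 < p(p+1)/2+k ≤ p(p+1)/2+p < (p+1)(p+2)/2, so p(p+1)/2+k is strictly between consecutive triangular numbers. So xy^2z ∉ L.
This is a contradiction; hence L is not regular.

a^{p(p+1)/2+k}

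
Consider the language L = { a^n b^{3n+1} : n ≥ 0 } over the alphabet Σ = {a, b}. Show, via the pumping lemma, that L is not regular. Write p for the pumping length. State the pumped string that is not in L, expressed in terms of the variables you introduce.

Toward a contradiction, assume L is regular with pumping length p.
Choose w = a^p b^{3p+1}, which is in L with |w| = 4p+1 ≥ p.
By the pumping lemma, w = xyz with |xy| ≤ p and |y| > 0.
Because |xy| ≤ p and w begins with p copies of a, we have y = a^k with 1 ≤ k ≤ p.
Pump with i = 2: xy^2z = a^{p+k} b^{3p+1}. For this to lie in L we would need 3p+1 = 3(p+k)+1, which forces k = 0. But k ≥ 1, so xy^2z ∉ L.
Contradiction. Therefore L is not regular.

a^{p+k} b^{3p+1}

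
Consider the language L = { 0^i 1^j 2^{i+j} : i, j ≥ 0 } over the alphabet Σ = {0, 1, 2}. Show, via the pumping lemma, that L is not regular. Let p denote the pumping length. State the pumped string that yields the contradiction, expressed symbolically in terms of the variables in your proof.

0^{p+k} 1^p 2^{2p}

Toward a contradiction, assume L is regular with pumping length p.
Take w = 0^p 1^p 2^{2p} ∈ L (with i=j=p, i+j=2p), |w| = 4p ≥ p.
By the pumping lemma, w = xyz with |xy| ≤ p and |y| > 0.
Because |xy| ≤ p and w begins with p copies of 0, we have y = 0^k with 1 ≤ k ≤ p.
Consider xy^2z = 0^{p+k} 1^p 2^{2p}. Now the 0- and 1-counts sum to 2p+k, but the 2-count is 2p ≠ 2p+k. So xy^2z ∉ L.
Contradiction. Therefore L is not regular.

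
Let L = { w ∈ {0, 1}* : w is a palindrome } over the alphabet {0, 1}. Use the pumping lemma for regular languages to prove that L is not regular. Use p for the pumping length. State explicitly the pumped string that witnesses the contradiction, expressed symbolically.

Suppose for contradiction that L is regular, and let p be the pumping length.
Take w = 0^p 1 0^p, a palindrome of length 2p+1 ≥ p.
The pumping lemma gives a decomposition w = xyz where |xy| ≤ p and |y| > 0.
The first p characters of w are 0's, so xy (and hence y) consists only of 0's. Write y = 0^k, 1 ≤ k ≤ p.
Pump with i = 2: xy^2z = 0^{p+k} 1 0^p. Its reverse is 0^p 1 0^{p+k}, which differs from xy^2z since k ≥ 1. So xy^2z is not a palindrome and xy^2z ∉ L.
Contradiction. Therefore L is not regular.

0^{p+k} 1 0^p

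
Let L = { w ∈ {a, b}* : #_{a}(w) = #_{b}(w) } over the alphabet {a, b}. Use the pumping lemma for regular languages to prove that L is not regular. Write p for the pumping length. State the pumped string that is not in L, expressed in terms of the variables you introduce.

a^{p+k} b^p

Toward a contradiction, assume L is regular with pumping length p.
Choose w = a^p b^p ∈ L with |w| = 2p ≥ p.
By the pumping lemma, w = xyz with |xy| ≤ p and |y| > 0.
Since the first p symbols of w are all a's and |xy| ≤ p, y lies entirely in the leading a-block: y = a^k for some k with 1 ≤ k ≤ p.
Pump with i = 2: xy^2z = a^{p+k} b^p has p+k occurrences of a but only p of b. Since k ≥ 1 the counts differ, so xy^2z ∉ L.
This contradicts the pumping lemma, so L is not regular.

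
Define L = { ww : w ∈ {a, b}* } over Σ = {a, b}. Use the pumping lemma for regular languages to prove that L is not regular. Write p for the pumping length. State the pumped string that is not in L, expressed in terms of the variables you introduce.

a^{p+k} b^p a^p b^p

Toward a contradiction, assume L is regular with pumping length p.
Take w = a^p b^p a^p b^p = uu where u = a^pb^p; then w ∈ L and |w| = 4p ≥ p.
By the pumping lemma, w = xyz with |xy| ≤ p and |y| > 0.
Because |xy| ≤ p and w begins with p copies of a, we have y = a^k with 1 ≤ k ≤ p.
Pump with i = 2: xy^2z = a^{p+k} b^p a^p b^p, of length 4p+k. Suppose this equals vv. The string starts with a and ends with b, so v does too; thus the boundary between the two copies of v is a b→a transition. There is exactly one such transition, at position 2p+k, so |v| = 2p+k and |vv| = 4p+2k ≠ 4p+k since k ≥ 1. So xy^2z ∉ L.
Contradiction. Therefore L is not regular.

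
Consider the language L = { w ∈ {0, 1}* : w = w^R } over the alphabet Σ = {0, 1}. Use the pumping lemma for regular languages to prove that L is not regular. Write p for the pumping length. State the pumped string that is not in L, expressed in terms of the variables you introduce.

0^{p+k} 1 0^p

Suppose for contradiction that L is regular, and let p be the pumping length.
Take w = 0^p 1 0^p, a palindrome of length 2p+1 ≥ p.
By the pumping lemma, w = xyz with |xy| ≤ p and y is nonempty.
Because |xy| ≤ p and w begins with p copies of 0, we have y = 0^k with 1 ≤ k ≤ p.
Pump with i = 2: xy^2z = 0^{p+k} 1 0^p. Its reverse is 0^p 1 0^{p+k}, which differs from xy^2z since k ≥ 1. So xy^2z is not a palindrome and xy^2z ∉ L.
This is a contradiction; hence L is not regular.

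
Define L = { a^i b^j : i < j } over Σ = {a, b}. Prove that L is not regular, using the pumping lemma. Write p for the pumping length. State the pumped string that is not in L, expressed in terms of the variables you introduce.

Suppose for contradiction that L is regular, and let p be the pumping length.
Choose w = a^p b^{p+1} ∈ L, with |w| = 2p+1 ≥ p.
Write w = xyz as guaranteed by the lemma, with |xy| ≤ p and |y| > 0.
The first p characters of w are a's, so xy (and hence y) consists only of a's. Write y = a^k, 1 ≤ k ≤ p.
Consider xy^2z = a^{p+k} b^{p+1}. Since k ≥ 1, the a-count p+k is at least p+1, so i < j fails; thus xy^2z ∉ L.
Contradiction. Therefore L is not regular.

a^{p+k} b^{p+1}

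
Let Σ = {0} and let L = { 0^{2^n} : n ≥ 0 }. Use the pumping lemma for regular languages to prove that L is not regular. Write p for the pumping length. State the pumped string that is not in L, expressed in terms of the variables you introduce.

0^{2^p+k}

Assume L is regular; let p be its pumping constant.
Take w = 0^{2^p} ∈ L with |w| = 2^p ≥ p.
The pumping lemma gives a decomposition w = xyz where |xy| ≤ p and |y| > 0.
Then y = 0^k for some k with 1 ≤ k ≤ p.
Pump with i = 2: xy^2z = 0^{2^p+k}. Since 1 ≤ k ≤ p < 2^p, we have 2^p < 2^p+k < 2^{p+1}, so 2^p+k is not a power of 2. So xy^2z ∉ L.
This is a contradiction; hence L is not regular.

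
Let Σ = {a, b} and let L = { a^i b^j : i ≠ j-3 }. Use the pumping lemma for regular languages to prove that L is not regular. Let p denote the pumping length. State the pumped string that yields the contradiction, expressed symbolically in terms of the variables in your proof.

Toward a contradiction, assume L is regular with pumping length p.
Choose w = a^p b^{p+p!+3}. Since p ≠ (p+p!+3)-3 = p+p!, w ∈ L; and |w| ≥ p.
The pumping lemma gives a decomposition w = xyz where |xy| ≤ p and y is nonempty.
The first p characters of w are a's, so xy (and hence y) consists only of a's. Write y = a^k, 1 ≤ k ≤ p.
Since 1 ≤ k ≤ p, k divides p!; set t = 1 + p!/k. Then xy^t z has p + (p!/k)·k = p + p! copies of a. Now the a-count is p+p! and (b-count)-3 = (p+p!+3)-3 = p+p!, so i ≠ j-3 fails. So xy^t z = a^{p+p!} b^{p+p!+3} ∉ L.
This is a contradiction; hence L is not regular.

a^{p+p!} b^{p+p!+3}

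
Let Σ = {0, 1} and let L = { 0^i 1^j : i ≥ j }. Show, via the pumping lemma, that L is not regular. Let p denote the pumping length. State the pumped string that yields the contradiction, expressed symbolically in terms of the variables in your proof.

Assume L is regular. Let p be the pumping length given by the pumping lemma.
Choose w = 0^p 1^p ∈ L, with |w| = 2p ≥ p.
The pumping lemma gives a decomposition w = xyz where |xy| ≤ p and |y| ≥ 1.
Since the first p symbols of w are all 0's and |xy| ≤ p, y lies entirely in the leading 0-block: y = 0^k for some k with 1 ≤ k ≤ p.
Consider xy^0z = xz = 0^{p-k} 1^p. Since k ≥ 1, the 0-count p-k is less than p, so i ≥ j fails; thus xz ∉ L.
This contradicts the pumping lemma, so L is not regular.

0^{p-k} 1^p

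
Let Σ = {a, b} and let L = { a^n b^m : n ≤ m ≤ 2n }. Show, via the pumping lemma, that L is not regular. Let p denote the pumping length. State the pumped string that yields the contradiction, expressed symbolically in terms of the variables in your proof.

Toward a contradiction, assume L is regular with pumping length p.
Take w = a^p b^p ∈ L (since p ≤ p ≤ 2p), with |w| = 2p ≥ p.
By the pumping lemma, w = xyz with |xy| ≤ p and y is nonempty.
The first p characters of w are a's, so xy (and hence y) consists only of a's. Write y = a^k, 1 ≤ k ≤ p.
Pump with i = 2: xy^2z = a^{p+k} b^p. Now n = p+k > p = m, so the condition n ≤ m fails. Thus xy^2z ∉ L.
This is a contradiction; hence L is not regular.

a^{p+k} b^p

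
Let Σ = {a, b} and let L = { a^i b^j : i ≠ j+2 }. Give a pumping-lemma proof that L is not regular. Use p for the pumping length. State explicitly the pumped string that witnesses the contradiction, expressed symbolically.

a^{p+p!} b^{p+p!-2}

Suppose for contradiction that L is regular, and let p be the pumping length.
Choose w = a^p b^{p+p!-2}. Since p ≠ (p+p!-2)+2 = p+p!, w ∈ L; and |w| ≥ p.
By the pumping lemma, w = xyz with |xy| ≤ p and y is nonempty.
Because |xy| ≤ p and w begins with p copies of a, we have y = a^k with 1 ≤ k ≤ p.
Since 1 ≤ k ≤ p, k divides p!; set t = 1 + p!/k. Then xy^t z has p + (p!/k)·k = p + p! copies of a. Now the a-count is p+p! and (b-count)+2 = (p+p!-2)+2 = p+p!, so i ≠ j+2 fails. So xy^t z = a^{p+p!} b^{p+p!-2} ∉ L.
This is a contradiction; hence L is not regular.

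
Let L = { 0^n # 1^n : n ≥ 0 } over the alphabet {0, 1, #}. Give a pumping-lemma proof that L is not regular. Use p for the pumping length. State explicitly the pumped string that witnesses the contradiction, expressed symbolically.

Suppose for contradiction that L is regular, and let p be the pumping length.
Take w = 0^p # 1^p ∈ L with |w| = 2p+1 ≥ p.
The pumping lemma gives a decomposition w = xyz where |xy| ≤ p and |y| ≥ 1.
Since the first p symbols of w are all 0's and |xy| ≤ p, y lies entirely in the leading 0-block: y = 0^k for some k with 1 ≤ k ≤ p.
Pump with i = 2: xy^2z = 0^{p+k} # 1^p, which would require p+k = p. But k ≥ 1, so xy^2z ∉ L.
This is a contradiction; hence L is not regular.

0^{p+k} # 1^p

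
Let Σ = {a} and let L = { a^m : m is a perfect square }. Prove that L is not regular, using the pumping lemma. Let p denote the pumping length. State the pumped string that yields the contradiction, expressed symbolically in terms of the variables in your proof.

a^{p²+k}

Assume L is regular. Let p be the pumping length given by the pumping lemma.
Take w = a^{p²} ∈ L with |w| = p² ≥ p.
By the pumping lemma, w = xyz with |xy| ≤ p and y is nonempty.
Then y = a^k for some k with 1 ≤ k ≤ p.
Pump with i = 2: xy^2z = a^{p²+k}. Since 1 ≤ k ≤ p, p² < p²+k ≤ p²+p < (p+1)², so p²+k lies strictly between consecutive squares and is not a perfect square. So xy^2z ∉ L.
This contradicts the pumping lemma, so L is not regular.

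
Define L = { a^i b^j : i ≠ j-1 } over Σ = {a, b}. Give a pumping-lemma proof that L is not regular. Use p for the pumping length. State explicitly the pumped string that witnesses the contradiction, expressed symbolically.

a^{p+p!} b^{p+p!+1}

Suppose for contradiction that L is regular, and let p be the pumping length.
Choose w = a^p b^{p+p!+1}. Since p ≠ (p+p!+1)-1 = p+p!, w ∈ L; and |w| ≥ p.
Write w = xyz as guaranteed by the lemma, with |xy| ≤ p and |y| ≥ 1.
Since the first p symbols of w are all a's and |xy| ≤ p, y lies entirely in the leading a-block: y = a^k for some k with 1 ≤ k ≤ p.
Since 1 ≤ k ≤ p, k divides p!; set t = 1 + p!/k. Then xy^t z has p + (p!/k)·k = p + p! copies of a. Now the a-count is p+p! and (b-count)-1 = (p+p!+1)-1 = p+p!, so i ≠ j-1 fails. So xy^t z = a^{p+p!} b^{p+p!+1} ∉ L.
Contradiction. Therefore L is not regular.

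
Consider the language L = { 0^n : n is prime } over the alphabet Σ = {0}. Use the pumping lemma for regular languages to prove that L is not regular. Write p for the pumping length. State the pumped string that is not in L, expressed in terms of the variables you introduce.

0^{q(1+k)}

Assume L is regular. Let p be the pumping length given by the pumping lemma.
Let q be a prime with q ≥ p+2 (infinitely many primes exist), and take w = 0^q ∈ L with |w| = q ≥ p.
By the pumping lemma, w = xyz with |xy| ≤ p and |y| > 0.
Then y = 0^k for some k with 1 ≤ k ≤ p.
Since 1 ≤ k ≤ p, |xz| = q-k. Pump with i = q+1: |xy^{q+1}z| = (q-k)+(q+1)k = q+qk = q(1+k), which is composite (both factors ≥ 2). So xy^{q+1}z = 0^{q(1+k)} ∉ L.
Contradiction. Therefore L is not regular.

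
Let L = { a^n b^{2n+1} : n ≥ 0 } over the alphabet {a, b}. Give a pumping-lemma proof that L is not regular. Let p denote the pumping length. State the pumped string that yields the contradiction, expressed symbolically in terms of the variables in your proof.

a^{p+k} b^{2p+1}

Toward a contradiction, assume L is regular with pumping length p.
Let w = a^p b^{2p+1} ∈ L; note |w| = 3p+1 ≥ p.
By the pumping lemma, w = xyz with |xy| ≤ p and |y| > 0.
Because |xy| ≤ p and w begins with p copies of a, we have y = a^k with 1 ≤ k ≤ p.
Pump with i = 2: xy^2z = a^{p+k} b^{2p+1}. For this to lie in L we would need 2p+1 = 2(p+k)+1, which forces k = 0. But k ≥ 1, so xy^2z ∉ L.
This contradicts the pumping lemma, so L is not regular.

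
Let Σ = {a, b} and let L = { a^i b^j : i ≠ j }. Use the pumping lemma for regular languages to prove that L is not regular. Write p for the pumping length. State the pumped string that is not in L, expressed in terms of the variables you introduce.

Assume L is regular; let p be its pumping constant.
Choose w = a^p b^{p+p!}. Since p ≠ p+p!, w ∈ L; and |w| ≥ p.
The pumping lemma gives a decomposition w = xyz where |xy| ≤ p and |y| > 0.
The first p characters of w are a's, so xy (and hence y) consists only of a's. Write y = a^k, 1 ≤ k ≤ p.
Since 1 ≤ k ≤ p, k divides p!; set t = 1 + p!/k. Then xy^t z has p + (p!/k)·k = p + p! copies of a. Now the a-count equals the b-count, so i ≠ j fails. So xy^t z = a^{p+p!} b^{p+p!} ∉ L.
This contradicts the pumping lemma, so L is not regular.

a^{p+p!} b^{p+p!}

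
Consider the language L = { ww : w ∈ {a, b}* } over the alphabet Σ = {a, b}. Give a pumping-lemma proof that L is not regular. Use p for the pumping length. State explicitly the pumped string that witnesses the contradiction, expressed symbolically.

a^{p+k} b^p a^p b^p

Suppose for contradiction that L is regular, and let p be the pumping length.
Take w = a^p b^p a^p b^p = uu where u = a^pb^p; then w ∈ L and |w| = 4p ≥ p.
The pumping lemma gives a decomposition w = xyz where |xy| ≤ p and y is nonempty.
Because |xy| ≤ p and w begins with p copies of a, we have y = a^k with 1 ≤ k ≤ p.
Pump with i = 2: xy^2z = a^{p+k} b^p a^p b^p, of length 4p+k. Suppose this equals vv. The string starts with a and ends with b, so v does too; thus the boundary between the two copies of v is a b→a transition. There is exactly one such transition, at position 2p+k, so |v| = 2p+k and |vv| = 4p+2k ≠ 4p+k since k ≥ 1. So xy^2z ∉ L.
Contradiction. Therefore L is not regular.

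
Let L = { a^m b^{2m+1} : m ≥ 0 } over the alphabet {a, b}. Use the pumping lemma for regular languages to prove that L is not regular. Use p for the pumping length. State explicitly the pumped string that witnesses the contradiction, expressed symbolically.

a^{p+k} b^{2p+1}

Assume L is regular; let p be its pumping constant.
Take w = a^p b^{2p+1}. Then w ∈ L and |w| = 3p+1 ≥ p.
The pumping lemma gives a decomposition w = xyz where |xy| ≤ p and y is nonempty.
Because |xy| ≤ p and w begins with p copies of a, we have y = a^k with 1 ≤ k ≤ p.
Pump with i = 2: xy^2z = a^{p+k} b^{2p+1}. For this to lie in L we would need 2p+1 = 2(p+k)+1, which forces k = 0. But k ≥ 1, so xy^2z ∉ L.
This is a contradiction; hence L is not regular.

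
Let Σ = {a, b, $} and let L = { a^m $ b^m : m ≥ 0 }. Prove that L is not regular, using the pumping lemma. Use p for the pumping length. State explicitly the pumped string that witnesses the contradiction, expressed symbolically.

a^{p+k} $ b^p

Assume L is regular. Let p be the pumping length given by the pumping lemma.
Take w = a^p $ b^p ∈ L with |w| = 2p+1 ≥ p.
The pumping lemma gives a decomposition w = xyz where |xy| ≤ p and |y| > 0.
Since the first p symbols of w are all a's and |xy| ≤ p, y lies entirely in the leading a-block: y = a^k for some k with 1 ≤ k ≤ p.
Pump with i = 2: xy^2z = a^{p+k} $ b^p, which would require p+k = p. But k ≥ 1, so xy^2z ∉ L.
This contradicts the pumping lemma, so L is not regular.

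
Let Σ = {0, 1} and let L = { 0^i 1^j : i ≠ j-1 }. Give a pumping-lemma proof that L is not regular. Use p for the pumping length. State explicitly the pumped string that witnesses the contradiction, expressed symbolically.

Assume L is regular. Let p be the pumping length given by the pumping lemma.
Choose w = 0^p 1^{p+p!+1}. Since p ≠ (p+p!+1)-1 = p+p!, w ∈ L; and |w| ≥ p.
By the pumping lemma, w = xyz with |xy| ≤ p and |y| ≥ 1.
The first p characters of w are 0's, so xy (and hence y) consists only of 0's. Write y = 0^k, 1 ≤ k ≤ p.
Since 1 ≤ k ≤ p, k divides p!; set t = 1 + p!/k. Then xy^t z has p + (p!/k)·k = p + p! copies of 0. Now the 0-count is p+p! and (1-count)-1 = (p+p!+1)-1 = p+p!, so i ≠ j-1 fails. So xy^t z = 0^{p+p!} 1^{p+p!+1} ∉ L.
This contradicts the pumping lemma, so L is not regular.

0^{p+p!} 1^{p+p!+1}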